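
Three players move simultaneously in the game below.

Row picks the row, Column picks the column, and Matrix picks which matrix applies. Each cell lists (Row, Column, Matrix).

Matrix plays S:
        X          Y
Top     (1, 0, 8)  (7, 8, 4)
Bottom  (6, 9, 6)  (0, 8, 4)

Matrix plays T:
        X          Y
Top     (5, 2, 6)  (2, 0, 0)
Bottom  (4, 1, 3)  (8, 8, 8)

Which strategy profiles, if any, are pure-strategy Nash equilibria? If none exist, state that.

(Top, Y, S), (Bottom, X, S), (Bottom, Y, T)

For each player, find the best response to each opponent profile; mutual best responses are the pure NE.
Row against (X, S): payoffs 1, 6 → best response Bottom.
Row against (X, T): payoffs 5, 4 → best response Top.
Row against (Y, S): payoffs 7, 0 → best response Top.
Row against (Y, T): payoffs 2, 8 → best response Bottom.
Column against (Top, S): payoffs 0, 8 → best response Y.
Column against (Top, T): payoffs 2, 0 → best response X.
Column against (Bottom, S): payoffs 9, 8 → best response X.
Column against (Bottom, T): payoffs 1, 8 → best response Y.
Matrix against (Top, X): payoffs 8, 6 → best response S.
Matrix against (Top, Y): payoffs 4, 0 → best response S.
Matrix against (Bottom, X): payoffs 6, 3 → best response S.
Matrix against (Bottom, Y): payoffs 4, 8 → best response T.
Mutual best responses: (Top, Y, S); (Bottom, X, S); (Bottom, Y, T).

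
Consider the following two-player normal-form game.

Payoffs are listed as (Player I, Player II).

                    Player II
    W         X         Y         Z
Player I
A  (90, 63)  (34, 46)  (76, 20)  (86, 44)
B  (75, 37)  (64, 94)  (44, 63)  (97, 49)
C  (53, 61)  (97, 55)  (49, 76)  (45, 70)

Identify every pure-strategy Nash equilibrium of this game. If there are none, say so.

(A, W): Player I gets 90, best alternative 75; Player II gets 63, best alternative 46. No profitable deviation — NE.
(A, X): Player I can switch to B (34 → 64). Not NE.
(A, Y): Player II can switch to W (20 → 63). Not NE.
(A, Z): Player I can switch to B (86 → 97). Not NE.
(B, W): Player I can switch to A (75 → 90). Not NE.
(B, X): Player I can switch to C (64 → 97). Not NE.
(B, Y): Player I can switch to A (44 → 76). Not NE.
(The remaining 5 profiles each have a profitable deviation by the same check.)

(A, W)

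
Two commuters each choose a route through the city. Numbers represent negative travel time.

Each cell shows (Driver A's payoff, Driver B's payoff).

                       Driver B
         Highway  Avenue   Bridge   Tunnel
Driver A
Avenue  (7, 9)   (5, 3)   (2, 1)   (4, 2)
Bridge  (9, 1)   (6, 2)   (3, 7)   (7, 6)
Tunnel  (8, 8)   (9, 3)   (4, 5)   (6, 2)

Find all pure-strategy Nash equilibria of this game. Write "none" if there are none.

Driver A against Highway: payoffs 7, 9, 8 → best response Bridge.
Driver A against Avenue: payoffs 5, 6, 9 → best response Tunnel.
Driver A against Bridge: payoffs 2, 3, 4 → best response Tunnel.
Driver A against Tunnel: payoffs 4, 7, 6 → best response Bridge.
Driver B against Avenue: payoffs 9, 3, 1, 2 → best response Highway.
Driver B against Bridge: payoffs 1, 2, 7, 6 → best response Bridge.
Driver B against Tunnel: payoffs 8, 3, 5, 2 → best response Highway.
No profile is a mutual best response for all players.

none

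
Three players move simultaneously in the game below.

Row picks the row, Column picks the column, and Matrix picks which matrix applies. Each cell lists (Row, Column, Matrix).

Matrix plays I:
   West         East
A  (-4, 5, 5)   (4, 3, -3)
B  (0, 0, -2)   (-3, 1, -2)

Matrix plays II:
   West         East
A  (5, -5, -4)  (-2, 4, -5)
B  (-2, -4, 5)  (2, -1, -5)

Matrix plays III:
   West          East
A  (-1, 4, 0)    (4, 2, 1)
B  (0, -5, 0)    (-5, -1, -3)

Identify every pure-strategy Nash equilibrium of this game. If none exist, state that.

There is no pure-strategy Nash equilibrium.

(A, West, I): Row can switch to B (-4 → 0). Not NE.
(A, West, II): Column can switch to East (-5 → 4). Not NE.
(A, West, III): Row can switch to B (-1 → 0). Not NE.
(A, East, I): Column can switch to West (3 → 5). Not NE.
(A, East, II): Row can switch to B (-2 → 2). Not NE.
(A, East, III): Column can switch to West (2 → 4). Not NE.
(B, West, I): Column can switch to East (0 → 1). Not NE.
(B, West, II): Row can switch to A (-2 → 5). Not NE.
(B, West, III): Column can switch to East (-5 → -1). Not NE.
(B, East, I): Row can switch to A (-3 → 4). Not NE.
(The remaining 2 profiles each have a profitable deviation by the same check.)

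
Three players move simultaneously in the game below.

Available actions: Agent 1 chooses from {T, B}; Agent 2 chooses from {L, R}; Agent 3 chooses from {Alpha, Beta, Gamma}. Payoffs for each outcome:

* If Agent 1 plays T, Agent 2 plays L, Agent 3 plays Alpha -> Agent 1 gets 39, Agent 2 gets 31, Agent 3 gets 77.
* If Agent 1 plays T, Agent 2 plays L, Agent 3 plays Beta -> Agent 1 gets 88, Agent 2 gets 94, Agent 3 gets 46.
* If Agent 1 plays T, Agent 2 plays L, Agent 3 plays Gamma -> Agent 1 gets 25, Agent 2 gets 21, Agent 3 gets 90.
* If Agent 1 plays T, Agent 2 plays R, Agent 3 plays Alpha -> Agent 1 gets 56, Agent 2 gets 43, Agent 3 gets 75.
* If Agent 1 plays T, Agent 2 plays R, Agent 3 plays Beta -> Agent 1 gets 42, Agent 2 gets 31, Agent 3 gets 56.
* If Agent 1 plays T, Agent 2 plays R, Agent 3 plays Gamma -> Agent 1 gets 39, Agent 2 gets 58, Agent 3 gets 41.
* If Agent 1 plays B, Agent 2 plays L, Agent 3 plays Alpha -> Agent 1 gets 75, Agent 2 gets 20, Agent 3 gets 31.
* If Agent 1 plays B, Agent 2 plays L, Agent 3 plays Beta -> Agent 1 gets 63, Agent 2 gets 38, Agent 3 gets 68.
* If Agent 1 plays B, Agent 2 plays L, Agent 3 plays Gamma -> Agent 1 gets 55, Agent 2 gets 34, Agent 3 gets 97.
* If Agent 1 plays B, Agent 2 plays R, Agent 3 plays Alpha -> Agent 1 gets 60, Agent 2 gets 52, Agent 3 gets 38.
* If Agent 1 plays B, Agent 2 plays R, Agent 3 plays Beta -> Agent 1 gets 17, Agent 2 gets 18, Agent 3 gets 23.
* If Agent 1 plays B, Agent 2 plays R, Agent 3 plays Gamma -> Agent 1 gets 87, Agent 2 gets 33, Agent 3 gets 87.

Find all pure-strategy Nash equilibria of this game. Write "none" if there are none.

For each strategy profile, look for a profitable unilateral deviation.
(T, L, Alpha): Agent 1 can switch to B (39 → 75). Not NE.
(T, L, Beta): Agent 3 can switch to Alpha (46 → 77). Not NE.
(T, L, Gamma): Agent 1 can switch to B (25 → 55). Not NE.
(T, R, Alpha): Agent 1 can switch to B (56 → 60). Not NE.
(T, R, Beta): Agent 2 can switch to L (31 → 94). Not NE.
(T, R, Gamma): Agent 1 can switch to B (39 → 87). Not NE.
(B, L, Alpha): Agent 2 can switch to R (20 → 52). Not NE.
(B, L, Beta): Agent 1 can switch to T (63 → 88). Not NE.
(B, L, Gamma): Agent 1 gets 55, best alternative 25; Agent 2 gets 34, best alternative 33; Agent 3 gets 97, best alternative 68. No profitable deviation — NE.
(B, R, Alpha): Agent 3 can switch to Gamma (38 → 87). Not NE.
(B, R, Beta): Agent 1 can switch to T (17 → 42). Not NE.
(B, R, Gamma): Agent 2 can switch to L (33 → 34). Not NE.

The unique pure-strategy Nash equilibrium is (B, L, Gamma).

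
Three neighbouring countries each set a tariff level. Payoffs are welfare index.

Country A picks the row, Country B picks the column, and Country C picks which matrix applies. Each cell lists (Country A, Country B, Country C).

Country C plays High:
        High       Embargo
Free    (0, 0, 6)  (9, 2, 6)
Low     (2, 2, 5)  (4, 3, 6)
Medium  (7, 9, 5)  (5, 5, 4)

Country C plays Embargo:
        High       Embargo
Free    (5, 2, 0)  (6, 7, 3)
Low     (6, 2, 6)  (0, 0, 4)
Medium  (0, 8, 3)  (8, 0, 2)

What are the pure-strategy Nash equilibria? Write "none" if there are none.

Mark each player's best response to every combination of opponents' strategies; a profile where every player is best-responding is a pure Nash equilibrium.
Country A against (High, High): payoffs 0, 2, 7 → best response Medium.
Country A against (High, Embargo): payoffs 5, 6, 0 → best response Low.
Country A against (Embargo, High): payoffs 9, 4, 5 → best response Free.
Country A against (Embargo, Embargo): payoffs 6, 0, 8 → best response Medium.
Country B against (Free, High): payoffs 0, 2 → best response Embargo.
Country B against (Free, Embargo): payoffs 2, 7 → best response Embargo.
Country B against (Low, High): payoffs 2, 3 → best response Embargo.
Country B against (Low, Embargo): payoffs 2, 0 → best response High.
Country B against (Medium, High): payoffs 9, 5 → best response High.
Country B against (Medium, Embargo): payoffs 8, 0 → best response High.
Country C against (Free, High): payoffs 6, 0 → best response High.
Country C against (Free, Embargo): payoffs 6, 3 → best response High.
Country C against (Low, High): payoffs 5, 6 → best response Embargo.
Country C against (Low, Embargo): payoffs 6, 4 → best response High.
Country C against (Medium, High): payoffs 5, 3 → best response High.
Country C against (Medium, Embargo): payoffs 4, 2 → best response High.
Mutual best responses: (Free, Embargo, High); (Low, High, Embargo); (Medium, High, High).

The pure Nash equilibria are (Free, Embargo, High); (Low, High, Embargo); (Medium, High, High).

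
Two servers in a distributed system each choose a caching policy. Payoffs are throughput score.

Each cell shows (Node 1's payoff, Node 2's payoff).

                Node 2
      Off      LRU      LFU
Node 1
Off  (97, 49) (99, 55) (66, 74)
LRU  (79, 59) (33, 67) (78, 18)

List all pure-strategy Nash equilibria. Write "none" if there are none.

This game has no pure Nash equilibrium.

Node 1 against Off: payoffs 97, 79 → best response Off.
Node 1 against LRU: payoffs 99, 33 → best response Off.
Node 1 against LFU: payoffs 66, 78 → best response LRU.
Node 2 against Off: payoffs 49, 55, 74 → best response LFU.
Node 2 against LRU: payoffs 59, 67, 18 → best response LRU.
No profile is a mutual best response for all players.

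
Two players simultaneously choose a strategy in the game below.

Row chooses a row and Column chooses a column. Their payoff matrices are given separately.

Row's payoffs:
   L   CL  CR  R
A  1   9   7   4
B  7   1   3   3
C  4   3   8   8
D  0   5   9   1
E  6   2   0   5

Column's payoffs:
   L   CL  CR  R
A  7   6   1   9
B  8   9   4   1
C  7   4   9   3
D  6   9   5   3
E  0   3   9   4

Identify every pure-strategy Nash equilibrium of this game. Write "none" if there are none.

Row against L: payoffs 1, 7, 4, 0, 6 → best response B.
Row against CL: payoffs 9, 1, 3, 5, 2 → best response A.
Row against CR: payoffs 7, 3, 8, 9, 0 → best response D.
Row against R: payoffs 4, 3, 8, 1, 5 → best response C.
Column against A: payoffs 7, 6, 1, 9 → best response R.
Column against B: payoffs 8, 9, 4, 1 → best response CL.
Column against C: payoffs 7, 4, 9, 3 → best response CR.
Column against D: payoffs 6, 9, 5, 3 → best response CL.
Column against E: payoffs 0, 3, 9, 4 → best response CR.
No profile is a mutual best response for all players.

This game has no pure Nash equilibrium.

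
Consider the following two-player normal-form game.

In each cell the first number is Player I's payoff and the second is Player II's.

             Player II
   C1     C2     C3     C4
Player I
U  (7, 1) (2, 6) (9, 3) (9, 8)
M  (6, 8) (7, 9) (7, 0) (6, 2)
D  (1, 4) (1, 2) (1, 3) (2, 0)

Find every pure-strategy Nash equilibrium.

The pure Nash equilibria are (U, C4), (M, C2).

(U, C1): Player II can switch to C2 (1 → 6). Not NE.
(U, C2): Player I can switch to M (2 → 7). Not NE.
(U, C3): Player II can switch to C2 (3 → 6). Not NE.
(U, C4): Player I gets 9, best alternative 6; Player II gets 8, best alternative 6. No profitable deviation — NE.
(M, C1): Player I can switch to U (6 → 7). Not NE.
(M, C2): Player I gets 7, best alternative 2; Player II gets 9, best alternative 8. No profitable deviation — NE.
(M, C3): Player I can switch to U (7 → 9). Not NE.
(M, C4): Player I can switch to U (6 → 9). Not NE.
(D, C1): Player I can switch to U (1 → 7). Not NE.
(D, C2): Player I can switch to U (1 → 2). Not NE.
(D, C3): Player I can switch to U (1 → 9). Not NE.
(D, C4): Player I can switch to U (2 → 9). Not NE.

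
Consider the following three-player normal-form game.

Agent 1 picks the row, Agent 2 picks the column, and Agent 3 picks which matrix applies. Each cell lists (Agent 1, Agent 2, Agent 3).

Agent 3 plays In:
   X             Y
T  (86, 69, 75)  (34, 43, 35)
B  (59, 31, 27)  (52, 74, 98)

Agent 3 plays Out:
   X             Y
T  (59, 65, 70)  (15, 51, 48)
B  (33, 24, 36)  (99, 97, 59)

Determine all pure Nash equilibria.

For each strategy profile, look for a profitable unilateral deviation.
(T, X, In): Agent 1 gets 86, best alternative 59; Agent 2 gets 69, best alternative 43; Agent 3 gets 75, best alternative 70. No profitable deviation — NE.
(T, X, Out): Agent 3 can switch to In (70 → 75). Not NE.
(T, Y, In): Agent 1 can switch to B (34 → 52). Not NE.
(T, Y, Out): Agent 1 can switch to B (15 → 99). Not NE.
(B, X, In): Agent 1 can switch to T (59 → 86). Not NE.
(B, X, Out): Agent 1 can switch to T (33 → 59). Not NE.
(B, Y, In): Agent 1 gets 52, best alternative 34; Agent 2 gets 74, best alternative 31; Agent 3 gets 98, best alternative 59. No profitable deviation — NE.
(B, Y, Out): Agent 3 can switch to In (59 → 98). Not NE.

The pure Nash equilibria are (T, X, In); (B, Y, In).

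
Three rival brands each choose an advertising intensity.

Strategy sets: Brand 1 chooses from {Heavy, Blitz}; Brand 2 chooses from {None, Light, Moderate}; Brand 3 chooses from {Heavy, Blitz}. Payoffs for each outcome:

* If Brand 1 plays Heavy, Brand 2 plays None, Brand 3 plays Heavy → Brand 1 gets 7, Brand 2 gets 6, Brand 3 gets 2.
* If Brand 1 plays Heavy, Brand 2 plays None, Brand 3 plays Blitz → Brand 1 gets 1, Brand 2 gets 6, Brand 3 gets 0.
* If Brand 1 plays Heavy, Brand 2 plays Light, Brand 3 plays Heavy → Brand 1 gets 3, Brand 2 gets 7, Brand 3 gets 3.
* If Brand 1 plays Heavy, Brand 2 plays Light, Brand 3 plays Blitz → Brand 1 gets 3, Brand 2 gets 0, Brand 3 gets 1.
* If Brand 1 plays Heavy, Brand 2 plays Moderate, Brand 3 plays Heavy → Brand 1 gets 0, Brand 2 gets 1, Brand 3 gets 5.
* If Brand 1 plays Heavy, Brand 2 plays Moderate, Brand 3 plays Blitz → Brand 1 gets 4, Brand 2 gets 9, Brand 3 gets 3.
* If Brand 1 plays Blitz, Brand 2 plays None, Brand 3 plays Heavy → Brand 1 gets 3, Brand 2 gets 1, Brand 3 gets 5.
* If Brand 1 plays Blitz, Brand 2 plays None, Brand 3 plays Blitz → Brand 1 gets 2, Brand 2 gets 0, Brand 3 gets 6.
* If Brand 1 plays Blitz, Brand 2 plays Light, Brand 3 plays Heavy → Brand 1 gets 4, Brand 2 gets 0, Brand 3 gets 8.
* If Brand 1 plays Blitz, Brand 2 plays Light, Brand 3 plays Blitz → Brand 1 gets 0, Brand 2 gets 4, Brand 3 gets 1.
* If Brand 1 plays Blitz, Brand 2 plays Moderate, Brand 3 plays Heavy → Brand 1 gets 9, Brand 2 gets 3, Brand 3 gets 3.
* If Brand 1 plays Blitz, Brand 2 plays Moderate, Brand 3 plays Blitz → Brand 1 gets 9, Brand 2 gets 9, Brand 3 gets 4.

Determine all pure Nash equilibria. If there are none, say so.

Brand 1 against (None, Heavy): payoffs 7, 3 → best response Heavy.
Brand 1 against (None, Blitz): payoffs 1, 2 → best response Blitz.
Brand 1 against (Light, Heavy): payoffs 3, 4 → best response Blitz.
Brand 1 against (Light, Blitz): payoffs 3, 0 → best response Heavy.
Brand 1 against (Moderate, Heavy): payoffs 0, 9 → best response Blitz.
Brand 1 against (Moderate, Blitz): payoffs 4, 9 → best response Blitz.
Brand 2 against (Heavy, Heavy): payoffs 6, 7, 1 → best response Light.
Brand 2 against (Heavy, Blitz): payoffs 6, 0, 9 → best response Moderate.
Brand 2 against (Blitz, Heavy): payoffs 1, 0, 3 → best response Moderate.
Brand 2 against (Blitz, Blitz): payoffs 0, 4, 9 → best response Moderate.
Brand 3 against (Heavy, None): payoffs 2, 0 → best response Heavy.
Brand 3 against (Heavy, Light): payoffs 3, 1 → best response Heavy.
Brand 3 against (Heavy, Moderate): payoffs 5, 3 → best response Heavy.
Brand 3 against (Blitz, None): payoffs 5, 6 → best response Blitz.
Brand 3 against (Blitz, Light): payoffs 8, 1 → best response Heavy.
Brand 3 against (Blitz, Moderate): payoffs 3, 4 → best response Blitz.
Mutual best responses: (Blitz, Moderate, Blitz).

(Blitz, Moderate, Blitz)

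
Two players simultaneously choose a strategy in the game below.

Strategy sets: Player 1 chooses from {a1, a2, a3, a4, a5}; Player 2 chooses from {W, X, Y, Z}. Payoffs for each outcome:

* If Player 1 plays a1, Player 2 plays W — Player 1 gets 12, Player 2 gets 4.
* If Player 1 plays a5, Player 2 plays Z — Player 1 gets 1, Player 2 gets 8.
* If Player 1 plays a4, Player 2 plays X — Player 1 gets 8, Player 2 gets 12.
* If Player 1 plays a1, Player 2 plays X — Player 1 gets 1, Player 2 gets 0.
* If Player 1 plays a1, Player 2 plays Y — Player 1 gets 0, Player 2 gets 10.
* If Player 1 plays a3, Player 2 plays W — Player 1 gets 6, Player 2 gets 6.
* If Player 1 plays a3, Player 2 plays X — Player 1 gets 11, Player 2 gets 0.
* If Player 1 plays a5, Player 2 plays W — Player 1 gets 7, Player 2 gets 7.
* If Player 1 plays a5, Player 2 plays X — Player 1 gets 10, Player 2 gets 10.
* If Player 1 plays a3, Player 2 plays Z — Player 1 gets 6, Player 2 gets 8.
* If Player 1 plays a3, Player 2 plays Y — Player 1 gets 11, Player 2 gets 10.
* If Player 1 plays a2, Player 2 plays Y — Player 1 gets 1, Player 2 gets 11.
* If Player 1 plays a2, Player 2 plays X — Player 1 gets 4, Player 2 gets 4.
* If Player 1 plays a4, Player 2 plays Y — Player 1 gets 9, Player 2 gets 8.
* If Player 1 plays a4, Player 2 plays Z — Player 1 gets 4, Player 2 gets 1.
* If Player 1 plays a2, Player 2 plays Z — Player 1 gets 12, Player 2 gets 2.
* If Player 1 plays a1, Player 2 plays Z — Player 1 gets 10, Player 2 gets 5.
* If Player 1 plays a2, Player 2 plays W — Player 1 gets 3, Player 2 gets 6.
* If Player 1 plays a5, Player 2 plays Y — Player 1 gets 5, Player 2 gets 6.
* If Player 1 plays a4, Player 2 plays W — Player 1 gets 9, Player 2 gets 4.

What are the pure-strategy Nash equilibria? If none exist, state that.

The unique pure-strategy Nash equilibrium is (a3, Y).

Check each profile: it is a Nash equilibrium iff no player can strictly gain by switching unilaterally.
(a1, W): Player 2 can switch to Y (4 → 10). Not NE.
(a1, X): Player 1 can switch to a2 (1 → 4). Not NE.
(a1, Y): Player 1 can switch to a2 (0 → 1). Not NE.
(a1, Z): Player 1 can switch to a2 (10 → 12). Not NE.
(a2, W): Player 1 can switch to a1 (3 → 12). Not NE.
(a2, X): Player 1 can switch to a3 (4 → 11). Not NE.
(a3, Y): Player 1 gets 11, best alternative 9; Player 2 gets 10, best alternative 8. No profitable deviation — NE.
(The remaining 13 profiles each have a profitable deviation by the same check.)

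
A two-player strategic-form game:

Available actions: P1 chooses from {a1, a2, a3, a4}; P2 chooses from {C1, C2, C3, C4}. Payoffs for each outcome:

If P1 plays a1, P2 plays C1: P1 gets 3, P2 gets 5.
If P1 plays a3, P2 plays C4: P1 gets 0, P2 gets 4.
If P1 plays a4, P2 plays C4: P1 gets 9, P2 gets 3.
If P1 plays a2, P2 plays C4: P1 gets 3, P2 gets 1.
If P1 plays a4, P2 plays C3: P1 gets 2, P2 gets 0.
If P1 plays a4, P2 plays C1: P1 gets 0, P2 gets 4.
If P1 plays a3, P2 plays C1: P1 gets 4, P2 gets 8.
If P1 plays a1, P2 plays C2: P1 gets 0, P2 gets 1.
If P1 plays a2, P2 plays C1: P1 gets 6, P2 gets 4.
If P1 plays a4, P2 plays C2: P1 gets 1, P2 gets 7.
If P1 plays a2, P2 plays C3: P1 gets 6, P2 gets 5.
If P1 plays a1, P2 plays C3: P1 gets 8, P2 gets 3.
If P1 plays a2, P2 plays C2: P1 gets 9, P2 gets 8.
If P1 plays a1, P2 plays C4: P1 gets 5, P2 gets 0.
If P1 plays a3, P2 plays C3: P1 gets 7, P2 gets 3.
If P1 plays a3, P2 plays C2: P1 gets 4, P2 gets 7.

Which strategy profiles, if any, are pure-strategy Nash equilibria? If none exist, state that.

(a2, C2)

Mark each player's best response to every combination of opponents' strategies; a profile where every player is best-responding is a pure Nash equilibrium.
P1 against C1: payoffs 3, 6, 4, 0 → best response a2.
P1 against C2: payoffs 0, 9, 4, 1 → best response a2.
P1 against C3: payoffs 8, 6, 7, 2 → best response a1.
P1 against C4: payoffs 5, 3, 0, 9 → best response a4.
P2 against a1: payoffs 5, 1, 3, 0 → best response C1.
P2 against a2: payoffs 4, 8, 5, 1 → best response C2.
P2 against a3: payoffs 8, 7, 3, 4 → best response C1.
P2 against a4: payoffs 4, 7, 0, 3 → best response C2.
Mutual best responses: (a2, C2).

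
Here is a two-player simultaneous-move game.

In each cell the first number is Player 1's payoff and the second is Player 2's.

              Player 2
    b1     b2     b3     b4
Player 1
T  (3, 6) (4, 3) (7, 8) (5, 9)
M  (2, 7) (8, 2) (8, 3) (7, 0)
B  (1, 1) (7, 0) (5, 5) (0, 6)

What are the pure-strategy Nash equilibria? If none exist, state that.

Player 1 against b1: payoffs 3, 2, 1 → best response T.
Player 1 against b2: payoffs 4, 8, 7 → best response M.
Player 1 against b3: payoffs 7, 8, 5 → best response M.
Player 1 against b4: payoffs 5, 7, 0 → best response M.
Player 2 against T: payoffs 6, 3, 8, 9 → best response b4.
Player 2 against M: payoffs 7, 2, 3, 0 → best response b1.
Player 2 against B: payoffs 1, 0, 5, 6 → best response b4.
No profile is a mutual best response for all players.

No pure-strategy Nash equilibrium.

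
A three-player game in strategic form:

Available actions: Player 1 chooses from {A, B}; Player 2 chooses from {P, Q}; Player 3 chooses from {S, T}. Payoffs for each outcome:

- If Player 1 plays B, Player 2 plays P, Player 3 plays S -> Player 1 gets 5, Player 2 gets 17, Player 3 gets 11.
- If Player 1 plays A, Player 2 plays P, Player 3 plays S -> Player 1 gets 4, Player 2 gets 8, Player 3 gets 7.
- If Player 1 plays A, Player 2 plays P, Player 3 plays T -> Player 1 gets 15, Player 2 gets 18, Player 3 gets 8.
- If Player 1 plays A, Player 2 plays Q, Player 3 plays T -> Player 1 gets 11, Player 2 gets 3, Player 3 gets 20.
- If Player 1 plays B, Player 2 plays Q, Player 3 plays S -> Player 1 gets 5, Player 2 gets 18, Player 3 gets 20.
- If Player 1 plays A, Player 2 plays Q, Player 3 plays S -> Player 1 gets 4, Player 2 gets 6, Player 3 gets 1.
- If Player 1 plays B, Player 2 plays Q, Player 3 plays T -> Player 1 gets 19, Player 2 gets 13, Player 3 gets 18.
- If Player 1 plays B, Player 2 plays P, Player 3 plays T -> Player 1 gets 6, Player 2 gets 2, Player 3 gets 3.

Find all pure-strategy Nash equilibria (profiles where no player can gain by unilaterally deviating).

The pure Nash equilibria are (A, P, T); (B, Q, S).

Mark each player's best response to every combination of opponents' strategies; a profile where every player is best-responding is a pure Nash equilibrium.
Player 1 against (P, S): payoffs 4, 5 → best response B.
Player 1 against (P, T): payoffs 15, 6 → best response A.
Player 1 against (Q, S): payoffs 4, 5 → best response B.
Player 1 against (Q, T): payoffs 11, 19 → best response B.
Player 2 against (A, S): payoffs 8, 6 → best response P.
Player 2 against (A, T): payoffs 18, 3 → best response P.
Player 2 against (B, S): payoffs 17, 18 → best response Q.
Player 2 against (B, T): payoffs 2, 13 → best response Q.
Player 3 against (A, P): payoffs 7, 8 → best response T.
Player 3 against (A, Q): payoffs 1, 20 → best response T.
Player 3 against (B, P): payoffs 11, 3 → best response S.
Player 3 against (B, Q): payoffs 20, 18 → best response S.
Mutual best responses: (A, P, T); (B, Q, S).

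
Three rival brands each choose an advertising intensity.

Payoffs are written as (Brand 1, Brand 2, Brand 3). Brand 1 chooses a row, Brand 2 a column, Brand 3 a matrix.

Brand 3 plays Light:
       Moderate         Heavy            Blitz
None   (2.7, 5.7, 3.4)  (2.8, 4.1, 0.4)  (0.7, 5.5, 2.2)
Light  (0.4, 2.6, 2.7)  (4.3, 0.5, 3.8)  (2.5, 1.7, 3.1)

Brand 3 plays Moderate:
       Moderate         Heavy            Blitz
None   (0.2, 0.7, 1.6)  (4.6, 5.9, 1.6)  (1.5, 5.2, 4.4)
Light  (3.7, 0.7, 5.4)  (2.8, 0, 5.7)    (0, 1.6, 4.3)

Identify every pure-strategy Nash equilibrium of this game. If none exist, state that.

Brand 1 against (Moderate, Light): payoffs 2.7, 0.4 → best response None.
Brand 1 against (Moderate, Moderate): payoffs 0.2, 3.7 → best response Light.
Brand 1 against (Heavy, Light): payoffs 2.8, 4.3 → best response Light.
Brand 1 against (Heavy, Moderate): payoffs 4.6, 2.8 → best response None.
Brand 1 against (Blitz, Light): payoffs 0.7, 2.5 → best response Light.
Brand 1 against (Blitz, Moderate): payoffs 1.5, 0 → best response None.
Brand 2 against (None, Light): payoffs 5.7, 4.1, 5.5 → best response Moderate.
Brand 2 against (None, Moderate): payoffs 0.7, 5.9, 5.2 → best response Heavy.
Brand 2 against (Light, Light): payoffs 2.6, 0.5, 1.7 → best response Moderate.
Brand 2 against (Light, Moderate): payoffs 0.7, 0, 1.6 → best response Blitz.
Brand 3 against (None, Moderate): payoffs 3.4, 1.6 → best response Light.
Brand 3 against (None, Heavy): payoffs 0.4, 1.6 → best response Moderate.
Brand 3 against (None, Blitz): payoffs 2.2, 4.4 → best response Moderate.
Brand 3 against (Light, Moderate): payoffs 2.7, 5.4 → best response Moderate.
Brand 3 against (Light, Heavy): payoffs 3.8, 5.7 → best response Moderate.
Brand 3 against (Light, Blitz): payoffs 3.1, 4.3 → best response Moderate.
Mutual best responses: (None, Moderate, Light); (None, Heavy, Moderate).

Pure-strategy Nash equilibria: (None, Moderate, Light); (None, Heavy, Moderate)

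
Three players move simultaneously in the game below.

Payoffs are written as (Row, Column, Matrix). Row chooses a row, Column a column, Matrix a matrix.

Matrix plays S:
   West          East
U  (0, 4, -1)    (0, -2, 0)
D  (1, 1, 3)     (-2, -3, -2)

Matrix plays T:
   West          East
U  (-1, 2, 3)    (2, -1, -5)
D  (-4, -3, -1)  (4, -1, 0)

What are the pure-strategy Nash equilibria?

The pure Nash equilibria are (U, West, T); (D, West, S); (D, East, T).

Check each profile: it is a Nash equilibrium iff no player can strictly gain by switching unilaterally.
(U, West, S): Row can switch to D (0 → 1). Not NE.
(U, West, T): Row gets -1, best alternative -4; Column gets 2, best alternative -1; Matrix gets 3, best alternative -1. No profitable deviation — NE.
(U, East, S): Column can switch to West (-2 → 4). Not NE.
(U, East, T): Row can switch to D (2 → 4). Not NE.
(D, West, S): Row gets 1, best alternative 0; Column gets 1, best alternative -3; Matrix gets 3, best alternative -1. No profitable deviation — NE.
(D, West, T): Row can switch to U (-4 → -1). Not NE.
(D, East, S): Row can switch to U (-2 → 0). Not NE.
(D, East, T): Row gets 4, best alternative 2; Column gets -1, best alternative -3; Matrix gets 0, best alternative -2. No profitable deviation — NE.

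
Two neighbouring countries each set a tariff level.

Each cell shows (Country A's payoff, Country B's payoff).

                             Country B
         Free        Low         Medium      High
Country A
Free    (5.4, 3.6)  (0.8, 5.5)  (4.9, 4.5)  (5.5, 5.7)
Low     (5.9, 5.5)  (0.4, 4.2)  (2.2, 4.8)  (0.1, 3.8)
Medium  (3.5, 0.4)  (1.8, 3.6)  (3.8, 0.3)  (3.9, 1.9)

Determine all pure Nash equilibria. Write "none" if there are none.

Country A against Free: payoffs 5.4, 5.9, 3.5 → best response Low.
Country A against Low: payoffs 0.8, 0.4, 1.8 → best response Medium.
Country A against Medium: payoffs 4.9, 2.2, 3.8 → best response Free.
Country A against High: payoffs 5.5, 0.1, 3.9 → best response Free.
Country B against Free: payoffs 3.6, 5.5, 4.5, 5.7 → best response High.
Country B against Low: payoffs 5.5, 4.2, 4.8, 3.8 → best response Free.
Country B against Medium: payoffs 0.4, 3.6, 0.3, 1.9 → best response Low.
Mutual best responses: (Free, High); (Low, Free); (Medium, Low).

(Free, High); (Low, Free); (Medium, Low)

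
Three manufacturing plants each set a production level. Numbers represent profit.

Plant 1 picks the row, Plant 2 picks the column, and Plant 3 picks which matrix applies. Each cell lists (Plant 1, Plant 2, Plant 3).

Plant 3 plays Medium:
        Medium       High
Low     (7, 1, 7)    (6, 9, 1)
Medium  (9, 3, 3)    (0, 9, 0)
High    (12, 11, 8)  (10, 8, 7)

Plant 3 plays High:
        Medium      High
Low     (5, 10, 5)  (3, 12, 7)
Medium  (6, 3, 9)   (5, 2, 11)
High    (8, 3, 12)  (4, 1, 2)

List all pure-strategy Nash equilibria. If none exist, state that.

(Low, Medium, Medium): Plant 1 can switch to Medium (7 → 9). Not NE.
(Low, Medium, High): Plant 1 can switch to Medium (5 → 6). Not NE.
(Low, High, Medium): Plant 1 can switch to High (6 → 10). Not NE.
(Low, High, High): Plant 1 can switch to Medium (3 → 5). Not NE.
(Medium, Medium, Medium): Plant 1 can switch to High (9 → 12). Not NE.
(Medium, Medium, High): Plant 1 can switch to High (6 → 8). Not NE.
(High, Medium, High): Plant 1 gets 8, best alternative 6; Plant 2 gets 3, best alternative 1; Plant 3 gets 12, best alternative 8. No profitable deviation — NE.
(The remaining 5 profiles each have a profitable deviation by the same check.)

The unique pure-strategy Nash equilibrium is (High, Medium, High).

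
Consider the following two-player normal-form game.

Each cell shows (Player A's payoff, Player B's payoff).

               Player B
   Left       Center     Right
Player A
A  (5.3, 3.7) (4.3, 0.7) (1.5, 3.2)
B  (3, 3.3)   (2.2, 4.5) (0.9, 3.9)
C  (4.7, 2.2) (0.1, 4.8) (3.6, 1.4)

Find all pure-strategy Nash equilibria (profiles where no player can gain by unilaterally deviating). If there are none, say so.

The unique pure-strategy Nash equilibrium is (A, Left).

Player A against Left: payoffs 5.3, 3, 4.7 → best response A.
Player A against Center: payoffs 4.3, 2.2, 0.1 → best response A.
Player A against Right: payoffs 1.5, 0.9, 3.6 → best response C.
Player B against A: payoffs 3.7, 0.7, 3.2 → best response Left.
Player B against B: payoffs 3.3, 4.5, 3.9 → best response Center.
Player B against C: payoffs 2.2, 4.8, 1.4 → best response Center.
Mutual best responses: (A, Left).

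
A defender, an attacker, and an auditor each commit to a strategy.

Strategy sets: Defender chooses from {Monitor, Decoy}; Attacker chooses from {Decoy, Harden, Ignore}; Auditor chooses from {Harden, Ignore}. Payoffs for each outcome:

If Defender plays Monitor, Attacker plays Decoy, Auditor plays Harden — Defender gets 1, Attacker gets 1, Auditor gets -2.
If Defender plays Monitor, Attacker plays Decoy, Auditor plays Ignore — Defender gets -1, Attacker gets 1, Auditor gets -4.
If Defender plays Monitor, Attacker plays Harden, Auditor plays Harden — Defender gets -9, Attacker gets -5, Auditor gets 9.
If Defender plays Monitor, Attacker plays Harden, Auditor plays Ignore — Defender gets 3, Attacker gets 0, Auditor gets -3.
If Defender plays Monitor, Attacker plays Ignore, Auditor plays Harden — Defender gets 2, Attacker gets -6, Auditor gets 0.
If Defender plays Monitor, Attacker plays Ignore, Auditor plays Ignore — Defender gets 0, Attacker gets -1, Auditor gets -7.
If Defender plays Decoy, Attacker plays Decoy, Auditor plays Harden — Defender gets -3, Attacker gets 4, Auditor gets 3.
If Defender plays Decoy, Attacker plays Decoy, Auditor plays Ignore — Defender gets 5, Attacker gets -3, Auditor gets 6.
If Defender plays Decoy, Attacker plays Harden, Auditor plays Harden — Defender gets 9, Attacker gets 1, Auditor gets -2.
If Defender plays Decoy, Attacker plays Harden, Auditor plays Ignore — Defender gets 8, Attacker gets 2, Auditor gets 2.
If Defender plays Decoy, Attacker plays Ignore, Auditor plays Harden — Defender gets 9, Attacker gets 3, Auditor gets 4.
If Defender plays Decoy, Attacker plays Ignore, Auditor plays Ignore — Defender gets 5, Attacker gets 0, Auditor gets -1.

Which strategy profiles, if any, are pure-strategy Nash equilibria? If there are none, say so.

Pure-strategy Nash equilibria: (Monitor, Decoy, Harden), (Decoy, Harden, Ignore)

Defender against (Decoy, Harden): payoffs 1, -3 → best response Monitor.
Defender against (Decoy, Ignore): payoffs -1, 5 → best response Decoy.
Defender against (Harden, Harden): payoffs -9, 9 → best response Decoy.
Defender against (Harden, Ignore): payoffs 3, 8 → best response Decoy.
Defender against (Ignore, Harden): payoffs 2, 9 → best response Decoy.
Defender against (Ignore, Ignore): payoffs 0, 5 → best response Decoy.
Attacker against (Monitor, Harden): payoffs 1, -5, -6 → best response Decoy.
Attacker against (Monitor, Ignore): payoffs 1, 0, -1 → best response Decoy.
Attacker against (Decoy, Harden): payoffs 4, 1, 3 → best response Decoy.
Attacker against (Decoy, Ignore): payoffs -3, 2, 0 → best response Harden.
Auditor against (Monitor, Decoy): payoffs -2, -4 → best response Harden.
Auditor against (Monitor, Harden): payoffs 9, -3 → best response Harden.
Auditor against (Monitor, Ignore): payoffs 0, -7 → best response Harden.
Auditor against (Decoy, Decoy): payoffs 3, 6 → best response Ignore.
Auditor against (Decoy, Harden): payoffs -2, 2 → best response Ignore.
Auditor against (Decoy, Ignore): payoffs 4, -1 → best response Harden.
Mutual best responses: (Monitor, Decoy, Harden); (Decoy, Harden, Ignore).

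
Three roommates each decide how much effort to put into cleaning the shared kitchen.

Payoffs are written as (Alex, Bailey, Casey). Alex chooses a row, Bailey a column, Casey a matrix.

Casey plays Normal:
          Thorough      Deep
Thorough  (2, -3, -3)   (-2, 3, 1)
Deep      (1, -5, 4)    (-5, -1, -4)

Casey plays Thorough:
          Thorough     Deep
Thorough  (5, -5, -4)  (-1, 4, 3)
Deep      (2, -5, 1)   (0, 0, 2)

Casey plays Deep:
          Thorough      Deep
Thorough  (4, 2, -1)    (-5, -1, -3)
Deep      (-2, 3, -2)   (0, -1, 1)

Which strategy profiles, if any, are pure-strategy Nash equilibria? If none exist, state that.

(Thorough, Thorough, Deep), (Deep, Deep, Thorough)

Alex against (Thorough, Normal): payoffs 2, 1 → best response Thorough.
Alex against (Thorough, Thorough): payoffs 5, 2 → best response Thorough.
Alex against (Thorough, Deep): payoffs 4, -2 → best response Thorough.
Alex against (Deep, Normal): payoffs -2, -5 → best response Thorough.
Alex against (Deep, Thorough): payoffs -1, 0 → best response Deep.
Alex against (Deep, Deep): payoffs -5, 0 → best response Deep.
Bailey against (Thorough, Normal): payoffs -3, 3 → best response Deep.
Bailey against (Thorough, Thorough): payoffs -5, 4 → best response Deep.
Bailey against (Thorough, Deep): payoffs 2, -1 → best response Thorough.
Bailey against (Deep, Normal): payoffs -5, -1 → best response Deep.
Bailey against (Deep, Thorough): payoffs -5, 0 → best response Deep.
Bailey against (Deep, Deep): payoffs 3, -1 → best response Thorough.
Casey against (Thorough, Thorough): payoffs -3, -4, -1 → best response Deep.
Casey against (Thorough, Deep): payoffs 1, 3, -3 → best response Thorough.
Casey against (Deep, Thorough): payoffs 4, 1, -2 → best response Normal.
Casey against (Deep, Deep): payoffs -4, 2, 1 → best response Thorough.
Mutual best responses: (Thorough, Thorough, Deep); (Deep, Deep, Thorough).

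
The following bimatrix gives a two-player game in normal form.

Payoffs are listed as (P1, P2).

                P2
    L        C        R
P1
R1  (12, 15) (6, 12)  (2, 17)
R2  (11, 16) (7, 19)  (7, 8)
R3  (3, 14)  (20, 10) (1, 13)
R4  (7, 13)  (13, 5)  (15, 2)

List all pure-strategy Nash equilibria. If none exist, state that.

none

For each player, find the best response to each opponent profile; mutual best responses are the pure NE.
P1 against L: payoffs 12, 11, 3, 7 → best response R1.
P1 against C: payoffs 6, 7, 20, 13 → best response R3.
P1 against R: payoffs 2, 7, 1, 15 → best response R4.
P2 against R1: payoffs 15, 12, 17 → best response R.
P2 against R2: payoffs 16, 19, 8 → best response C.
P2 against R3: payoffs 14, 10, 13 → best response L.
P2 against R4: payoffs 13, 5, 2 → best response L.
No profile is a mutual best response for all players.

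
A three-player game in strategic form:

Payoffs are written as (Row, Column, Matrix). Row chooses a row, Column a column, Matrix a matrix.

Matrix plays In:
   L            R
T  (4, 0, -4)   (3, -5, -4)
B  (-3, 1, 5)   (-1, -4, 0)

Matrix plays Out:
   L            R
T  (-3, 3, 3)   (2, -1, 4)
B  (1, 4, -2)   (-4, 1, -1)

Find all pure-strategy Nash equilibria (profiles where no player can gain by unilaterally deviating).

There is no pure-strategy Nash equilibrium.

Row against (L, In): payoffs 4, -3 → best response T.
Row against (L, Out): payoffs -3, 1 → best response B.
Row against (R, In): payoffs 3, -1 → best response T.
Row against (R, Out): payoffs 2, -4 → best response T.
Column against (T, In): payoffs 0, -5 → best response L.
Column against (T, Out): payoffs 3, -1 → best response L.
Column against (B, In): payoffs 1, -4 → best response L.
Column against (B, Out): payoffs 4, 1 → best response L.
Matrix against (T, L): payoffs -4, 3 → best response Out.
Matrix against (T, R): payoffs -4, 4 → best response Out.
Matrix against (B, L): payoffs 5, -2 → best response In.
Matrix against (B, R): payoffs 0, -1 → best response In.
No profile is a mutual best response for all players.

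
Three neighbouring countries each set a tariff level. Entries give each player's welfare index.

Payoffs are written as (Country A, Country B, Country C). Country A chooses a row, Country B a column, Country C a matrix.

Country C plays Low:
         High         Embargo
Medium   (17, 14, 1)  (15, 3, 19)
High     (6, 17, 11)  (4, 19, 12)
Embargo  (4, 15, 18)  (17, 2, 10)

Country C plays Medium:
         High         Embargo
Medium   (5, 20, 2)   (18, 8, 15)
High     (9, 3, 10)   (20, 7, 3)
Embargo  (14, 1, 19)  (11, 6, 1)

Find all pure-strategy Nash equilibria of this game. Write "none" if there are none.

This game has no pure Nash equilibrium.

(Medium, High, Low): Country C can switch to Medium (1 → 2). Not NE.
(Medium, High, Medium): Country A can switch to High (5 → 9). Not NE.
(Medium, Embargo, Low): Country A can switch to Embargo (15 → 17). Not NE.
(Medium, Embargo, Medium): Country A can switch to High (18 → 20). Not NE.
(High, High, Low): Country A can switch to Medium (6 → 17). Not NE.
(High, High, Medium): Country A can switch to Embargo (9 → 14). Not NE.
(High, Embargo, Low): Country A can switch to Medium (4 → 15). Not NE.
(High, Embargo, Medium): Country C can switch to Low (3 → 12). Not NE.
(Embargo, High, Low): Country A can switch to Medium (4 → 17). Not NE.
(Embargo, High, Medium): Country B can switch to Embargo (1 → 6). Not NE.
(Embargo, Embargo, Low): Country B can switch to High (2 → 15). Not NE.
(Embargo, Embargo, Medium): Country A can switch to Medium (11 → 18). Not NE.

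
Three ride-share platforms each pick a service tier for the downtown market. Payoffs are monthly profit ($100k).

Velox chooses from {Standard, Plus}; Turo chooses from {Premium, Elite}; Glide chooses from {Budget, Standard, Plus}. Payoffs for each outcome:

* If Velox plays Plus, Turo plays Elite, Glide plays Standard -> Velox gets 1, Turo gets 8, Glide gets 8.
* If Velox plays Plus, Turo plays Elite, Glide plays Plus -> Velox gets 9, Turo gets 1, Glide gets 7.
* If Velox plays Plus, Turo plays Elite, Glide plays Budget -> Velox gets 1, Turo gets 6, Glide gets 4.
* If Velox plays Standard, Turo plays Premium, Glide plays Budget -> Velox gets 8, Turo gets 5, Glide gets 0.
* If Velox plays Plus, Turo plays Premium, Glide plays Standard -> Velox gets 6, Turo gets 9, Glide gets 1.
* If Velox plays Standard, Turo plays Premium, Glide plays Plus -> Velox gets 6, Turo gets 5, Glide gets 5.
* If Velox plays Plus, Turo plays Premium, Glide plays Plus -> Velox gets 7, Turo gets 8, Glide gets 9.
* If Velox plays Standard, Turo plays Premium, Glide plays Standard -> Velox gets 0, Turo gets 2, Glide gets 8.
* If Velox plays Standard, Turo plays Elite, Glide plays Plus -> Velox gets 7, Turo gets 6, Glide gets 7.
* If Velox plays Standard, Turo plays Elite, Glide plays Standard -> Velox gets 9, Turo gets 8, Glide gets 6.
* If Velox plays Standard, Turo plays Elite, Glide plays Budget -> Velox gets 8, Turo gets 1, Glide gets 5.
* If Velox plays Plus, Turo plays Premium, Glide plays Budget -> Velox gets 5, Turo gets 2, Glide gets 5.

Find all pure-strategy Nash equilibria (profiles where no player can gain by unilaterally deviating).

Velox against (Premium, Budget): payoffs 8, 5 → best response Standard.
Velox against (Premium, Standard): payoffs 0, 6 → best response Plus.
Velox against (Premium, Plus): payoffs 6, 7 → best response Plus.
Velox against (Elite, Budget): payoffs 8, 1 → best response Standard.
Velox against (Elite, Standard): payoffs 9, 1 → best response Standard.
Velox against (Elite, Plus): payoffs 7, 9 → best response Plus.
Turo against (Standard, Budget): payoffs 5, 1 → best response Premium.
Turo against (Standard, Standard): payoffs 2, 8 → best response Elite.
Turo against (Standard, Plus): payoffs 5, 6 → best response Elite.
Turo against (Plus, Budget): payoffs 2, 6 → best response Elite.
Turo against (Plus, Standard): payoffs 9, 8 → best response Premium.
Turo against (Plus, Plus): payoffs 8, 1 → best response Premium.
Glide against (Standard, Premium): payoffs 0, 8, 5 → best response Standard.
Glide against (Standard, Elite): payoffs 5, 6, 7 → best response Plus.
Glide against (Plus, Premium): payoffs 5, 1, 9 → best response Plus.
Glide against (Plus, Elite): payoffs 4, 8, 7 → best response Standard.
Mutual best responses: (Plus, Premium, Plus).

(Plus, Premium, Plus)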